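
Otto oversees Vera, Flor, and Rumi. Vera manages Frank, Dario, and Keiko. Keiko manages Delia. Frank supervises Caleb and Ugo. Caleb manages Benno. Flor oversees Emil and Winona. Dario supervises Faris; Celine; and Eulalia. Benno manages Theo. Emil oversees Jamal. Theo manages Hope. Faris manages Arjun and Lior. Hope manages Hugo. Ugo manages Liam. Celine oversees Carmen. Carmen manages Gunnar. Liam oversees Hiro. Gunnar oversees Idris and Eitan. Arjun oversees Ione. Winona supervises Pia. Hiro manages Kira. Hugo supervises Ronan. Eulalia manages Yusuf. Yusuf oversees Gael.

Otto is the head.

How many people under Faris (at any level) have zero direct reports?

The people in Faris's organization with no one reporting to them are Lior, Ione. That is 2.

2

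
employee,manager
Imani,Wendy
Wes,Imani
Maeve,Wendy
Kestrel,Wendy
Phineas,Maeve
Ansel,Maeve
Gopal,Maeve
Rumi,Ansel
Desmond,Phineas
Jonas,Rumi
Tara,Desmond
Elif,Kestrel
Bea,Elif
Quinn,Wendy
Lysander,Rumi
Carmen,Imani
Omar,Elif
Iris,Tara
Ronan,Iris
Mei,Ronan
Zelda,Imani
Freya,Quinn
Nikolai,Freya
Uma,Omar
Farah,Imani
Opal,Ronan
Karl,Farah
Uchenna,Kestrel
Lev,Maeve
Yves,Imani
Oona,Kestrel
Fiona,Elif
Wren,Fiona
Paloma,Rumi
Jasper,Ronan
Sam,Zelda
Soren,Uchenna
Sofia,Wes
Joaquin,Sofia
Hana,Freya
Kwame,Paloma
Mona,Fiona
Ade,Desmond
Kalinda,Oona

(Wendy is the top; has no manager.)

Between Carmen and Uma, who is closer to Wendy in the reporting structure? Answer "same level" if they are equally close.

Carmen

Carmen is 2 levels below Wendy; Uma is 4. Carmen is higher.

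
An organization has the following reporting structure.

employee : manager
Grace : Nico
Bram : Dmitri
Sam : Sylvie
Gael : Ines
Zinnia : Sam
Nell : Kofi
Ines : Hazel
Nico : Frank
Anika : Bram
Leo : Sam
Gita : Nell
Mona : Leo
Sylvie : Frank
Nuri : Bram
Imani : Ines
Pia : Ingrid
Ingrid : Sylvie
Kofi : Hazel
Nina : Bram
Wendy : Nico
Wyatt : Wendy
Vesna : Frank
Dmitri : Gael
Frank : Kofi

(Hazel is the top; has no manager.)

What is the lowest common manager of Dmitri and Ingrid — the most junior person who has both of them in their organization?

Dmitri's chain of managers is Gael, Ines, Hazel. Ingrid's chain of managers is Sylvie, Frank, Kofi, Hazel. The first manager that appears in both chains is Hazel.

Hazel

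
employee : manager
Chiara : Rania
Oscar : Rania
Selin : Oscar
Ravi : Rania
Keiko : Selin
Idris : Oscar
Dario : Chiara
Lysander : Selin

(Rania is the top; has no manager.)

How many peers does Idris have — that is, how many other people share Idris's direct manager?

1

Idris reports to Oscar. Oscar's other direct reports are Selin — 1 peer.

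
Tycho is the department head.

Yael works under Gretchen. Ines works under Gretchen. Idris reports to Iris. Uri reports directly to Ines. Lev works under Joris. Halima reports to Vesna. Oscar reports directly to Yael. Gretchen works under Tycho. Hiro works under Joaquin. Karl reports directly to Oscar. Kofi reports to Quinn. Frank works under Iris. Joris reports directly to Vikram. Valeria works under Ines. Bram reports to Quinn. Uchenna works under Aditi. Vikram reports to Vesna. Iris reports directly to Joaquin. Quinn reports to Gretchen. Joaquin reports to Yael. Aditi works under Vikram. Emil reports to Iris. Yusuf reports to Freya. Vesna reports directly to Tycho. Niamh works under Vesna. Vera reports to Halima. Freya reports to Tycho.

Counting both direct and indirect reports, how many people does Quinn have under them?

2

Quinn directly manages Bram, Kofi. Bram has no reports. Kofi has no reports. So Quinn's organization is 2 direct reports plus everyone under them: 1 + 1 = 2.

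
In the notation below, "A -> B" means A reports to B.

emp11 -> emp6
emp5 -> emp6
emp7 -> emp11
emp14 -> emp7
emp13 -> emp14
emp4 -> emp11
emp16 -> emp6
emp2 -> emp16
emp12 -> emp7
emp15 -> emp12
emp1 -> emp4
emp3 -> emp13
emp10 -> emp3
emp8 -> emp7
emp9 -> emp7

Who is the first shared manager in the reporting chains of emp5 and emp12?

emp5's chain of managers is emp6. emp12's chain of managers is emp7, emp11, emp6. The first manager that appears in both chains is emp6.

emp6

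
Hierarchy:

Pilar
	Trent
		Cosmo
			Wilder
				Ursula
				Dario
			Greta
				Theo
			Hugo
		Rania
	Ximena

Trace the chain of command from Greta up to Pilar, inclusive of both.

Greta reports to Cosmo. Cosmo reports to Trent. Trent reports to Pilar. Pilar is at the top.

Greta -> Cosmo -> Trent -> Pilar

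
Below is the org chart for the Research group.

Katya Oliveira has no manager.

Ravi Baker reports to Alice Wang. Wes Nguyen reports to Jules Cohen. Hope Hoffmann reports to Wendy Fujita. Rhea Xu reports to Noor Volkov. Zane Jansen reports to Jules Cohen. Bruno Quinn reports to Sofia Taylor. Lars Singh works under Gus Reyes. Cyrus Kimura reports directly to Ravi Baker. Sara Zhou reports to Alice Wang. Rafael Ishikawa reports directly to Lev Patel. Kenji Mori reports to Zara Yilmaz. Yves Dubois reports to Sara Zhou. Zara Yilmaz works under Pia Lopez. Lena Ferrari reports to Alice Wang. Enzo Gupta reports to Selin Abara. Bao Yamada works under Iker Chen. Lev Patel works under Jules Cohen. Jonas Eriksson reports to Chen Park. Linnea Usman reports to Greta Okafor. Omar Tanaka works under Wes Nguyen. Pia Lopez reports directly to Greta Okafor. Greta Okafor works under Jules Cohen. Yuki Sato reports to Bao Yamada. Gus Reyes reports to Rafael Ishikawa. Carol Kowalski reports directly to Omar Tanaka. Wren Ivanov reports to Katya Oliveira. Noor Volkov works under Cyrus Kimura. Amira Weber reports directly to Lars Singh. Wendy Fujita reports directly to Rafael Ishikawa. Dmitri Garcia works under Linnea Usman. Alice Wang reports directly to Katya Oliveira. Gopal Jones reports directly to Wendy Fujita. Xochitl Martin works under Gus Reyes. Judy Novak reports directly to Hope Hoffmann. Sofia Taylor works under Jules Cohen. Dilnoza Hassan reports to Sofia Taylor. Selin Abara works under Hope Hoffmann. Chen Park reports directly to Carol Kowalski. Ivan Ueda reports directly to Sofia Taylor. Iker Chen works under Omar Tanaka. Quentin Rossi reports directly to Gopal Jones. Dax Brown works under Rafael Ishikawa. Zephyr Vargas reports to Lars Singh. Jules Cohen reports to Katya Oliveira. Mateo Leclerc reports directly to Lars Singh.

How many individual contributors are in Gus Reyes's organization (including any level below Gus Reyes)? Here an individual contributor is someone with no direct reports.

The people in Gus Reyes's organization with no one reporting to them are Xochitl Martin, Amira Weber, Mateo Leclerc, Zephyr Vargas. That is 4.

4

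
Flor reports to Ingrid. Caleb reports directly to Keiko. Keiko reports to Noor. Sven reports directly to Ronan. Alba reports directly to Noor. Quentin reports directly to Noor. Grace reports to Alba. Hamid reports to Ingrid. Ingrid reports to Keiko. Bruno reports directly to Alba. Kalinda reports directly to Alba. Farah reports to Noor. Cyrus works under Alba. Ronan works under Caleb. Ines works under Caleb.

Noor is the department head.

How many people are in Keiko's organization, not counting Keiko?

7

Keiko directly manages Ingrid, Caleb. Under Ingrid: Flor, Hamid (2). Under Caleb: Ines, Ronan, Sven (3). So Keiko's organization is 2 direct reports plus everyone under them: 3 + 4 = 7.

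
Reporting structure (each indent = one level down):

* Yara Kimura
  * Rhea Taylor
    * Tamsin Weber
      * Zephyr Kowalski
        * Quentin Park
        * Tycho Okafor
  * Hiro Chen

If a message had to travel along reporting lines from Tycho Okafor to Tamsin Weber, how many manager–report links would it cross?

Tycho Okafor is in Tamsin Weber's organization: the chain from Tycho Okafor up to Tamsin Weber is Tycho Okafor → Zephyr Kowalski → Tamsin Weber, which is 2 links.

2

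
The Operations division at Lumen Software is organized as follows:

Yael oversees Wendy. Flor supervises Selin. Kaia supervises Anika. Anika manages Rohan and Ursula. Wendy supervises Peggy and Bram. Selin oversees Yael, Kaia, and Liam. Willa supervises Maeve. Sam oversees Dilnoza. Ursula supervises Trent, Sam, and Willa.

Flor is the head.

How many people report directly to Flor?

Flor directly manages Selin. That is 1 direct report.

1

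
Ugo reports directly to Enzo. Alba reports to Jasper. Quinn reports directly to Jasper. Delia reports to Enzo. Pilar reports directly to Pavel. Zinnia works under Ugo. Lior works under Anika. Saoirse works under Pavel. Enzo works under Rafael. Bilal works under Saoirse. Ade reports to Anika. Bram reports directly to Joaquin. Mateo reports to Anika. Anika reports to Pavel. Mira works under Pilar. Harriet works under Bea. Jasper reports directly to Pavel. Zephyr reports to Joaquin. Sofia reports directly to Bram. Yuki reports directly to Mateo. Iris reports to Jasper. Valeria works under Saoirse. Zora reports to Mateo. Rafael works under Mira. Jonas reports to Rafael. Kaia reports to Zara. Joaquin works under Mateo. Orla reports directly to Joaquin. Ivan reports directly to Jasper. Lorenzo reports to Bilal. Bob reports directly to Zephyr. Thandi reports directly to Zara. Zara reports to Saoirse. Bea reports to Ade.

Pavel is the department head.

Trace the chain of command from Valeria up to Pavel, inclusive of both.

Valeria reports to Saoirse. Saoirse reports to Pavel. Pavel is at the top.

Valeria -> Saoirse -> Pavel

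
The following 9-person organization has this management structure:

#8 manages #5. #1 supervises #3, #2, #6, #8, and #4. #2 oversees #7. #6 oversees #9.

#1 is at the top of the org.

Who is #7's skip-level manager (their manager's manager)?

#7 reports to #2, and #2 reports to #1. So #7's skip-level manager is #1.

#1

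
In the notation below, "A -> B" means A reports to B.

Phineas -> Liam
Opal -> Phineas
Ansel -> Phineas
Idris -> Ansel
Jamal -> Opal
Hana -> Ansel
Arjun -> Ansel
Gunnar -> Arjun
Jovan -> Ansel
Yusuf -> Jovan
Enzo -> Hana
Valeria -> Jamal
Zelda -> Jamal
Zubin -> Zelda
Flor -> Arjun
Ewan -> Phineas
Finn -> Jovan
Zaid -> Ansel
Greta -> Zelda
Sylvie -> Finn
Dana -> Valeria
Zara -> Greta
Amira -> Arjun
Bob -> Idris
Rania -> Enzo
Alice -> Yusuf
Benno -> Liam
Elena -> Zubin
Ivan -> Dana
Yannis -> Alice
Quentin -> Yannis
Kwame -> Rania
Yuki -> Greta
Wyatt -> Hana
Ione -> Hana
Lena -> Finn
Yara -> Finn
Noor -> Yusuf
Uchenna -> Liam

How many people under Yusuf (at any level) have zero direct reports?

2

The people in Yusuf's organization with no one reporting to them are Noor, Quentin. That is 2.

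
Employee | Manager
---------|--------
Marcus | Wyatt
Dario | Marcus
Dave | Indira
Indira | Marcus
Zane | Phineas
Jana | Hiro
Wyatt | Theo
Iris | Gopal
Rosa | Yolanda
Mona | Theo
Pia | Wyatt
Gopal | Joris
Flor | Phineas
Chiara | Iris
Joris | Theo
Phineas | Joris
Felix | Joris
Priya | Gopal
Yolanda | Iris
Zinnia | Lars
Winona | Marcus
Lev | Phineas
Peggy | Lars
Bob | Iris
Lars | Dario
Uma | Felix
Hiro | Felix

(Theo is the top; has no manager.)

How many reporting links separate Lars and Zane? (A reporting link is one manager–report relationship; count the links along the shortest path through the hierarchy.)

Lars is 4 levels below Theo, and Zane is 3 levels below Theo (their lowest common manager). The shortest path runs up from Lars to Theo and back down to Zane: 4 + 3 = 7 links.

7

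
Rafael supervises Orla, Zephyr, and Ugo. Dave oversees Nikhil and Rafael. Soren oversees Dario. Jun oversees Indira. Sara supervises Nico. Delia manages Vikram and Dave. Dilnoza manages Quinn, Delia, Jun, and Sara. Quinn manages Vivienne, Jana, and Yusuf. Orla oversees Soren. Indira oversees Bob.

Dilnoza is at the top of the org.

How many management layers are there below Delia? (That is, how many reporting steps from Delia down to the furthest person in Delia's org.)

The longest chain under Delia runs Delia → Dave → Rafael → Orla → Soren → Dario, which is 5 levels below Delia.

5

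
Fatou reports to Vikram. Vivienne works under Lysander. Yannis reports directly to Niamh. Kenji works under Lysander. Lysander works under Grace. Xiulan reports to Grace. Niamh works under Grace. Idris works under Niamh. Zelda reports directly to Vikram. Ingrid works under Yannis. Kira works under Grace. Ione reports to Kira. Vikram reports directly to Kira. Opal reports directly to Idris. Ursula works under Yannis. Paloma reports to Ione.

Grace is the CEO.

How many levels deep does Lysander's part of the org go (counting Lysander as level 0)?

1

The longest chain under Lysander runs Lysander → Kenji, which is 1 level below Lysander.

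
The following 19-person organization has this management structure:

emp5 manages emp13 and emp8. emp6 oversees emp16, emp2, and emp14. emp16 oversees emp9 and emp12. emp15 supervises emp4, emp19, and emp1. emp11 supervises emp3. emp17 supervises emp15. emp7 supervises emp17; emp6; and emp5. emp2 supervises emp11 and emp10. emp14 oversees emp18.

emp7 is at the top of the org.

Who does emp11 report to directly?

emp2

emp11 reports directly to emp2.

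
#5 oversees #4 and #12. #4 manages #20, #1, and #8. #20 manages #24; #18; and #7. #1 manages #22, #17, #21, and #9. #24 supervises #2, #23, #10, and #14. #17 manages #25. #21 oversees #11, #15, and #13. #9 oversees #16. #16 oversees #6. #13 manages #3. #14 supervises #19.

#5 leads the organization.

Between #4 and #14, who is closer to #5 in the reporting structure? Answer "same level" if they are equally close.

#4

#4 is 1 level below #5; #14 is 4. #4 is higher.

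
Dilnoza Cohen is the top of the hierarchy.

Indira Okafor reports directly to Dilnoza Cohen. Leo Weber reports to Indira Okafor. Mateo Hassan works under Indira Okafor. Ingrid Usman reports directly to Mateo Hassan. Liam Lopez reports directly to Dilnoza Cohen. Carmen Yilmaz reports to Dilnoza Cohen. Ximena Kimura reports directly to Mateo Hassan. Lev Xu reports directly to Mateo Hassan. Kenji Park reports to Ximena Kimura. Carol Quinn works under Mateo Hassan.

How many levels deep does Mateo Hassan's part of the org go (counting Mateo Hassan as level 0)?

2

The longest chain under Mateo Hassan runs Mateo Hassan → Ximena Kimura → Kenji Park, which is 2 levels below Mateo Hassan.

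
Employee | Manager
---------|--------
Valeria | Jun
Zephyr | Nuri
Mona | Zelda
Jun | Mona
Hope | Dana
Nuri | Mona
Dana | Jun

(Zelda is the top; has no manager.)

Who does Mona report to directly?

Zelda

Mona reports directly to Zelda.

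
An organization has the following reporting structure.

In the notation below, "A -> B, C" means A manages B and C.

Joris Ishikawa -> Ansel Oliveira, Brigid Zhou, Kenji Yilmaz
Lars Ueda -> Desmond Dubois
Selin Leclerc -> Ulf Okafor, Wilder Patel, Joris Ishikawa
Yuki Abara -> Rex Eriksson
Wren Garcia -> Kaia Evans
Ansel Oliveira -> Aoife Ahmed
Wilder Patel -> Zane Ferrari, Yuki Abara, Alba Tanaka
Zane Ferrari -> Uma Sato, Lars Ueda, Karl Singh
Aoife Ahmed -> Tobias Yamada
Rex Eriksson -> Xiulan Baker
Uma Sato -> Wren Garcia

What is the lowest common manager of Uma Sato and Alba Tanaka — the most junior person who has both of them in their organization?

Uma Sato's chain of managers is Zane Ferrari, Wilder Patel, Selin Leclerc. Alba Tanaka's chain of managers is Wilder Patel, Selin Leclerc. The first manager that appears in both chains is Wilder Patel.

Wilder Patel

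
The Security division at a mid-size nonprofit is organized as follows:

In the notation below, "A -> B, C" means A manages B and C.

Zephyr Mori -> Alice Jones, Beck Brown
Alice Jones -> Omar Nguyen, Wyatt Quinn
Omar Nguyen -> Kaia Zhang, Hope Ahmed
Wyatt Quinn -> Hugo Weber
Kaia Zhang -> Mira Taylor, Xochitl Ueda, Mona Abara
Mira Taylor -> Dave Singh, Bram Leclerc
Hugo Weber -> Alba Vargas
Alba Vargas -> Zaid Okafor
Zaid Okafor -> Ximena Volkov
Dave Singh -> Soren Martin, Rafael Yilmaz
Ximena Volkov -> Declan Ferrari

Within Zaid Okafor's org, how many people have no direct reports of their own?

1

The only person in Zaid Okafor's organization with no one reporting to them is Declan Ferrari. That is 1.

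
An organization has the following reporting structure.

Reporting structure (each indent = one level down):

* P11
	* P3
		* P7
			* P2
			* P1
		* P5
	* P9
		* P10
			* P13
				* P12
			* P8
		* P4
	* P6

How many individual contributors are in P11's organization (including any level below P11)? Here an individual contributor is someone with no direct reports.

7

The people in P11's organization with no one reporting to them are P6, P4, P8, P12, P5, P1, P2. That is 7.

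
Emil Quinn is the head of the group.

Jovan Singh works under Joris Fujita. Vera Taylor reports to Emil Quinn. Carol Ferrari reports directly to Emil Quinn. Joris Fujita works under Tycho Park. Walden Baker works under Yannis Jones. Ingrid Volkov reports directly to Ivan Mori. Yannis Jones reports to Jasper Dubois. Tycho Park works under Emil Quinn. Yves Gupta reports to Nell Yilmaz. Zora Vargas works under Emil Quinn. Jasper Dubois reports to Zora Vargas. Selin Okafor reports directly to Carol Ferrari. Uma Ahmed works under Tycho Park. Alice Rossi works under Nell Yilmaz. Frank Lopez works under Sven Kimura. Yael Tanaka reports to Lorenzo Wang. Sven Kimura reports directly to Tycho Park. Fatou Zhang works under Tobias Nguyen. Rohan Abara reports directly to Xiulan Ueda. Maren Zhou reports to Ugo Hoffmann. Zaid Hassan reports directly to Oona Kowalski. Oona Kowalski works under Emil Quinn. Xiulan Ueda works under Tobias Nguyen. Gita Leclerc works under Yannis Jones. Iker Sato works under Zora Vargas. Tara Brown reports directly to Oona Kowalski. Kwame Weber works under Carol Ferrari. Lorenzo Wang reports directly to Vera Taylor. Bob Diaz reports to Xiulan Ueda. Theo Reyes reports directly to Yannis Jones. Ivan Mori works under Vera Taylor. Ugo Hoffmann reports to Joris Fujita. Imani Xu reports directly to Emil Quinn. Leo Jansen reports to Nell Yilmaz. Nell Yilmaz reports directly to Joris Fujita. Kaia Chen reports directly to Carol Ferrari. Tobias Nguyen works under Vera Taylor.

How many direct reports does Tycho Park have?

3

Tycho Park directly manages Joris Fujita, Uma Ahmed, Sven Kimura. That is 3 direct reports.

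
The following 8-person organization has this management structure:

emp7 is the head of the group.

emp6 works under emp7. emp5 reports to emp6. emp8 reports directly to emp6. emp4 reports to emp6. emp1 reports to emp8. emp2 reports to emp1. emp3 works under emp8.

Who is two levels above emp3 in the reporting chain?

emp3 reports to emp8, and emp8 reports to emp6. So emp3's skip-level manager is emp6.

emp6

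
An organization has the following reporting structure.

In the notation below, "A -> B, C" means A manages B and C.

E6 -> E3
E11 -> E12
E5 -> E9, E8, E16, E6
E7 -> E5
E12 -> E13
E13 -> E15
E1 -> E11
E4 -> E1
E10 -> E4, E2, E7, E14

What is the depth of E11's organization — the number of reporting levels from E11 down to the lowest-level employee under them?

The longest chain under E11 runs E11 → E12 → E13 → E15, which is 3 levels below E11.

3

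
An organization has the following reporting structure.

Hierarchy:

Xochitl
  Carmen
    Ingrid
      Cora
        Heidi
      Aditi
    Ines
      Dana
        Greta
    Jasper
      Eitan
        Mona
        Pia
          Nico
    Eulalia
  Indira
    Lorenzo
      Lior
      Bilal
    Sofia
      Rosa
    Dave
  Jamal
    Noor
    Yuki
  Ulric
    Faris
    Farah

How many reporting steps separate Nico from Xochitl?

5

Chain from Nico up to Xochitl: Nico → Pia → Eitan → Jasper → Carmen → Xochitl. That is 5 steps up, so Nico is 5 levels below Xochitl.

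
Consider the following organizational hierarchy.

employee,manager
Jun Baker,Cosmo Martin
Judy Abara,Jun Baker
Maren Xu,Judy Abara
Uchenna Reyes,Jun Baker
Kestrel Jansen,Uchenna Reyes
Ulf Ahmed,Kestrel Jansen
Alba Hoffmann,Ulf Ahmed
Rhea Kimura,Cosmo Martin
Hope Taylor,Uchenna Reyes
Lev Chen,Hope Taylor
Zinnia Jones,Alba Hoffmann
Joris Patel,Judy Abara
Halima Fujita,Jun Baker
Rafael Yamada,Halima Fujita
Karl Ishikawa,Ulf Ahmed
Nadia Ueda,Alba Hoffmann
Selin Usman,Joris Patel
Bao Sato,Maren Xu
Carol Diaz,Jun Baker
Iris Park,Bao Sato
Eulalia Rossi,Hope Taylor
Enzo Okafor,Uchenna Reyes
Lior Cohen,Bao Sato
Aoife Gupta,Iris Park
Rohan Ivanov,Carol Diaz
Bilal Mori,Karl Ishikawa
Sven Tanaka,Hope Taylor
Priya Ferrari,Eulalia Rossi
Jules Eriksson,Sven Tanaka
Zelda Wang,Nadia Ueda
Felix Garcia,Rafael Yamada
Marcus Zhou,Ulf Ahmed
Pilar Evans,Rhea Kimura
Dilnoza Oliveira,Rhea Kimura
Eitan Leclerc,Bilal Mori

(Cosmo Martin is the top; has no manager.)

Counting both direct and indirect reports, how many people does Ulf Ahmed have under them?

8

Ulf Ahmed directly manages Alba Hoffmann, Karl Ishikawa, Marcus Zhou. Under Alba Hoffmann: Nadia Ueda, Zelda Wang, Zinnia Jones (3). Under Karl Ishikawa: Bilal Mori, Eitan Leclerc (2). Marcus Zhou has no reports. So Ulf Ahmed's organization is 3 direct reports plus everyone under them: 4 + 3 + 1 = 8.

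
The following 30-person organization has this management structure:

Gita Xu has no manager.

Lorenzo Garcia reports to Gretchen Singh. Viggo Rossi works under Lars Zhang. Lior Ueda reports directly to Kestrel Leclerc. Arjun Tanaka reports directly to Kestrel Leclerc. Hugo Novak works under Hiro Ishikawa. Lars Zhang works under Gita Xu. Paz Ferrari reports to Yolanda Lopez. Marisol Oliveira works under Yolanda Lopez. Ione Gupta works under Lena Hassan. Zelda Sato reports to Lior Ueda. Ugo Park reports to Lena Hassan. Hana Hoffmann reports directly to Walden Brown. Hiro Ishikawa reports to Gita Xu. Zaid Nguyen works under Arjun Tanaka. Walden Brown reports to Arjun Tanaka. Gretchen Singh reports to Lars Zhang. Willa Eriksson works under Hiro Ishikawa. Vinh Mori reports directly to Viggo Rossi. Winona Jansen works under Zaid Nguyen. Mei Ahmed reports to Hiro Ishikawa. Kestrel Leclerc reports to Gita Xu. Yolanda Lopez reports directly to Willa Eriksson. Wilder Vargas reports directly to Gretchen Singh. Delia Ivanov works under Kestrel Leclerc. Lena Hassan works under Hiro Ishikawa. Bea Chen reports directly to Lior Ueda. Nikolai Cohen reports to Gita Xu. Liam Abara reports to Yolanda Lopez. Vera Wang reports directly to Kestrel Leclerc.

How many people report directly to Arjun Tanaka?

2

Arjun Tanaka directly manages Zaid Nguyen, Walden Brown. That is 2 direct reports.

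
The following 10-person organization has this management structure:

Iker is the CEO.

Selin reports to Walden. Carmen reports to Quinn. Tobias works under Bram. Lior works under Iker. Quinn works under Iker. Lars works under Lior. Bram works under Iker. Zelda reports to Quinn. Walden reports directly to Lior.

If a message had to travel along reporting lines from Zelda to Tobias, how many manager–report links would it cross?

Zelda is 2 levels below Iker, and Tobias is 2 levels below Iker (their lowest common manager). The shortest path runs up from Zelda to Iker and back down to Tobias: 2 + 2 = 4 links.

4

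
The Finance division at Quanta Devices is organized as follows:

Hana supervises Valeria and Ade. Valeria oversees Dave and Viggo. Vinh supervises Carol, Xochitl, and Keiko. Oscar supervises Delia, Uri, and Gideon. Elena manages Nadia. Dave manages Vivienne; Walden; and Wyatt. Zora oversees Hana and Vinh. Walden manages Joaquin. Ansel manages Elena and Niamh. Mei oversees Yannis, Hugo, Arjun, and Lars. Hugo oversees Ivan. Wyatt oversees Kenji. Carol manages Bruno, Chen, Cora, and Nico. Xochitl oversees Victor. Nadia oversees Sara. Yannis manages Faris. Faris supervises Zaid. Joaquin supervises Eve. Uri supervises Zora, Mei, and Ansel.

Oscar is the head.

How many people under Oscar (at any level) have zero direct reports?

The people in Oscar's organization with no one reporting to them are Delia, Niamh, Sara, Keiko, Victor, Nico, Cora, Bruno, Chen, Ade, Viggo, Vivienne, Eve, Kenji, Lars, Arjun, Ivan, Zaid, Gideon. That is 19.

19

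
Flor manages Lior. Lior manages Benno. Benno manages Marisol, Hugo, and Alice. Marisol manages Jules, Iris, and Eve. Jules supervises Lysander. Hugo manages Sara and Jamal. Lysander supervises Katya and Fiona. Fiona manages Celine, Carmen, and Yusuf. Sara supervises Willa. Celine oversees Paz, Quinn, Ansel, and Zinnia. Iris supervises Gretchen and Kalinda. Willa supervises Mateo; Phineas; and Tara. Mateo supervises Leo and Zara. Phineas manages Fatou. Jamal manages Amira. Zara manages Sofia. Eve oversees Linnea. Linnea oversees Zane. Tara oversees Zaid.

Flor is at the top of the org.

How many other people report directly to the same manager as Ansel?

Ansel reports to Celine. Celine's other direct reports are Paz, Quinn, Zinnia — 3 peers.

3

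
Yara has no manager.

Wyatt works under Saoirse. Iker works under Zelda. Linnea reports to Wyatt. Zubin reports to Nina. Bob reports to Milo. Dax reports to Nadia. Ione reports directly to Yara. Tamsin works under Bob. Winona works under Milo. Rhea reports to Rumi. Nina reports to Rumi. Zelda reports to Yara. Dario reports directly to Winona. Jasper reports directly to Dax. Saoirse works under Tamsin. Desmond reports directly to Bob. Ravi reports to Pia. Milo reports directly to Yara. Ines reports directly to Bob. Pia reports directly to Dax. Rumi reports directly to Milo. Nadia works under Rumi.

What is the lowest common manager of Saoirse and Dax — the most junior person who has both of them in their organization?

Saoirse's chain of managers is Tamsin, Bob, Milo, Yara. Dax's chain of managers is Nadia, Rumi, Milo, Yara. The first manager that appears in both chains is Milo.

Milo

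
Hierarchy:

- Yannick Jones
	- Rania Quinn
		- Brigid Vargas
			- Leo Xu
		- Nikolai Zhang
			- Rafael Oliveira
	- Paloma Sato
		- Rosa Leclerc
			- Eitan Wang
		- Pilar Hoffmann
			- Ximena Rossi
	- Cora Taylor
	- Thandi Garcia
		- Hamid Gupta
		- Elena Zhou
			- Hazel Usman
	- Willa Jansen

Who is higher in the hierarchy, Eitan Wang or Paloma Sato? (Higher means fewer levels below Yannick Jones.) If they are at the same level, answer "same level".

Paloma Sato

Eitan Wang is 3 levels below Yannick Jones; Paloma Sato is 1. Paloma Sato is higher.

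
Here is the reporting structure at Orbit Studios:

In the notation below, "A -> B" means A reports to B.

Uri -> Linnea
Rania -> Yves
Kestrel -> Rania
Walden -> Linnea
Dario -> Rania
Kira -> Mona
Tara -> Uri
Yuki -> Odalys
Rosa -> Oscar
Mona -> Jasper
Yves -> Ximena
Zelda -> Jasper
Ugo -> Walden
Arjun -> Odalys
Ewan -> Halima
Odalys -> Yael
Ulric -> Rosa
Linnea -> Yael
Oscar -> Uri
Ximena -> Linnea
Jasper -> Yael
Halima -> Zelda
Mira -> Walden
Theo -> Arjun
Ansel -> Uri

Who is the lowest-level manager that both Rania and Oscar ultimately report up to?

Rania's chain of managers is Yves, Ximena, Linnea, Yael. Oscar's chain of managers is Uri, Linnea, Yael. The first manager that appears in both chains is Linnea.

Linnea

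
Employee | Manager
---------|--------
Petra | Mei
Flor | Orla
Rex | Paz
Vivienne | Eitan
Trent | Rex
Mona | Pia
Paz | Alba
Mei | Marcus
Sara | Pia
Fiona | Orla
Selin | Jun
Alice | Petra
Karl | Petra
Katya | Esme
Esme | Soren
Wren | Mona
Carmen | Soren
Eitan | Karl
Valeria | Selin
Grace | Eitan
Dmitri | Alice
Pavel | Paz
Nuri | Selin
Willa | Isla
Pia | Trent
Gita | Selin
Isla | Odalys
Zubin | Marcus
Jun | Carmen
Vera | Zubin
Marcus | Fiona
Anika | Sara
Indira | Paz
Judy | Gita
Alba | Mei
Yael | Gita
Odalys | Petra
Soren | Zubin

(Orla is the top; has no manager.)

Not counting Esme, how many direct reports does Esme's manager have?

Esme reports to Soren. Soren's other direct reports are Carmen — 1 peer.

1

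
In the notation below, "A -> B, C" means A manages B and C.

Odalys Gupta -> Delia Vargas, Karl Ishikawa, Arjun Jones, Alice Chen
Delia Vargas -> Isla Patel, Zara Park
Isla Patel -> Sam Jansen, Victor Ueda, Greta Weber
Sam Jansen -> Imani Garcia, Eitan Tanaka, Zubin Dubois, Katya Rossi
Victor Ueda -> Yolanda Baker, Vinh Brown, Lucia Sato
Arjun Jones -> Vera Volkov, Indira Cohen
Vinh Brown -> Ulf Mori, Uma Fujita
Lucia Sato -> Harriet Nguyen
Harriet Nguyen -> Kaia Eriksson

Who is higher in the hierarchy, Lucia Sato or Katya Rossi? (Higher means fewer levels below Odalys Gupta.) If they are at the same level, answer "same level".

same level

Both Lucia Sato and Katya Rossi are 4 levels below Odalys Gupta.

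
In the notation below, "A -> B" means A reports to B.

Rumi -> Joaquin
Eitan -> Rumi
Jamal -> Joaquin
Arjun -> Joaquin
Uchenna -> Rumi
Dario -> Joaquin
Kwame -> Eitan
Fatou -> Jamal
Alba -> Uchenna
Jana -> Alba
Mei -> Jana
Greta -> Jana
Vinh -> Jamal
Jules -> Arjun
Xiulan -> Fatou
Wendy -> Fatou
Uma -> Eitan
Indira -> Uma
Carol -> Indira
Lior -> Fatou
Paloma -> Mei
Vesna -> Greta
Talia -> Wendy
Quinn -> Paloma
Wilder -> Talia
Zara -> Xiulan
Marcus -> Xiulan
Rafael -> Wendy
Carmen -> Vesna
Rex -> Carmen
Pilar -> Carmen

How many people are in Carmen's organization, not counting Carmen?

Carmen directly manages Rex, Pilar. Rex has no reports. Pilar has no reports. So Carmen's organization is 2 direct reports plus everyone under them: 1 + 1 = 2.

2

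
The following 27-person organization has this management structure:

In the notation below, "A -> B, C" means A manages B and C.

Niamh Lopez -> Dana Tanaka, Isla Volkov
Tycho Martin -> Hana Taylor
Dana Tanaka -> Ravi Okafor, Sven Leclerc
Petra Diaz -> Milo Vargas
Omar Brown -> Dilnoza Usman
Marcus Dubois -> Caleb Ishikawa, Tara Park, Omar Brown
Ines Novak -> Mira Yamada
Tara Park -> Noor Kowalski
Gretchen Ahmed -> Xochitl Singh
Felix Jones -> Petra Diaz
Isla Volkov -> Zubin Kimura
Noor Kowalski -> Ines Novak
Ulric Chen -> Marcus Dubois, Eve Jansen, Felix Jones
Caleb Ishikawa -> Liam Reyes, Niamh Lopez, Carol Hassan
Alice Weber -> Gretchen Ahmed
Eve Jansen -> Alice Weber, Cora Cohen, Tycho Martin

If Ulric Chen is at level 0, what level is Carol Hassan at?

Chain from Carol Hassan up to Ulric Chen: Carol Hassan → Caleb Ishikawa → Marcus Dubois → Ulric Chen. That is 3 steps up, so Carol Hassan is 3 levels below Ulric Chen.

3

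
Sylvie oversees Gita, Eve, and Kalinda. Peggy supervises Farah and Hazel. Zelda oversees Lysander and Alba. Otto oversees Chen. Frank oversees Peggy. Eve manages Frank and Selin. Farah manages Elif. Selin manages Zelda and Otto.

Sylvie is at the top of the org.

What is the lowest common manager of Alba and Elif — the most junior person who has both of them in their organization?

Alba's chain of managers is Zelda, Selin, Eve, Sylvie. Elif's chain of managers is Farah, Peggy, Frank, Eve, Sylvie. The first manager that appears in both chains is Eve.

Eve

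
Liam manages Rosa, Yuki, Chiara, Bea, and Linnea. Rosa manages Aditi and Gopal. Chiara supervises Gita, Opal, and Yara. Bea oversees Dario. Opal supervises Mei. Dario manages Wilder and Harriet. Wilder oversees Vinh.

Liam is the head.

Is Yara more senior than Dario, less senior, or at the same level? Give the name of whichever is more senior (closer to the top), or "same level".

same level

Both Yara and Dario are 2 levels below Liam.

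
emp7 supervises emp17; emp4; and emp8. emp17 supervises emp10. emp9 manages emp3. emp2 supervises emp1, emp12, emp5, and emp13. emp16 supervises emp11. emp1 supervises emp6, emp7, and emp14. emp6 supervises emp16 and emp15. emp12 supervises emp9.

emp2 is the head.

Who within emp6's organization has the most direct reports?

emp6

Direct-report counts within emp6's organization: emp6 has 2; emp16 has 1. The largest is 2, held by emp6.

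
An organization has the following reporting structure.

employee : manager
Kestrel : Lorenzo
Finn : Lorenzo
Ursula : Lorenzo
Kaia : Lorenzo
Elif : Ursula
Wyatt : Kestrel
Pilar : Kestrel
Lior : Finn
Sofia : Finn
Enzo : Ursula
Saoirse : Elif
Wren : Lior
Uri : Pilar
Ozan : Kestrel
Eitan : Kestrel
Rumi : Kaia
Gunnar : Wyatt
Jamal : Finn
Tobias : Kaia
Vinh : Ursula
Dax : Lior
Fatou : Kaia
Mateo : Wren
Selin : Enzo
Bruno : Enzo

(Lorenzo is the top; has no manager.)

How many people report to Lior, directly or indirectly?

Lior directly manages Wren, Dax. Under Wren: Mateo (1). Dax has no reports. So Lior's organization is 2 direct reports plus everyone under them: 2 + 1 = 3.

3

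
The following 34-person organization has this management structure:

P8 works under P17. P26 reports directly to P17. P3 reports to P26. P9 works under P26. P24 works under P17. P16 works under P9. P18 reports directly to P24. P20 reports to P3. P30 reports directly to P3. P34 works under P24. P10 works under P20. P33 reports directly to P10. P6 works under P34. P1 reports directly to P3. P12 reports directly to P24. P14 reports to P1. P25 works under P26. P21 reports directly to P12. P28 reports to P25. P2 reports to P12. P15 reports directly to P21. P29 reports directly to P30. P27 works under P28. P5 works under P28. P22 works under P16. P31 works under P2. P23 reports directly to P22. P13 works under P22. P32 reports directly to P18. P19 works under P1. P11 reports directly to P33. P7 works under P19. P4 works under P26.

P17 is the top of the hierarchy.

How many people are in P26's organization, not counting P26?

P26 directly manages P3, P9, P25, P4. Under P3: P1, P19, P7, P14, P30, P29, P20, P10, P33, P11 (10). Under P9: P16, P22, P13, P23 (4). Under P25: P28, P5, P27 (3). P4 has no reports. So P26's organization is 4 direct reports plus everyone under them: 11 + 5 + 4 + 1 = 21.

21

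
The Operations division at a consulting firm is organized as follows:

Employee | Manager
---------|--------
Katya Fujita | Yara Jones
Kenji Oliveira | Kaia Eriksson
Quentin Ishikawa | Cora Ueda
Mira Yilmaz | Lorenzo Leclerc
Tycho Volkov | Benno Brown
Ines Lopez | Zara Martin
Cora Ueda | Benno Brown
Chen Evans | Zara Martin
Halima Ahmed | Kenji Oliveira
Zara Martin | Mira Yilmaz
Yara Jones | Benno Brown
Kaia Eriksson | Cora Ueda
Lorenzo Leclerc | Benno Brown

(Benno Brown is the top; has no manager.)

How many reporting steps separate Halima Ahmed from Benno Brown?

4

Chain from Halima Ahmed up to Benno Brown: Halima Ahmed → Kenji Oliveira → Kaia Eriksson → Cora Ueda → Benno Brown. That is 4 steps up, so Halima Ahmed is 4 levels below Benno Brown.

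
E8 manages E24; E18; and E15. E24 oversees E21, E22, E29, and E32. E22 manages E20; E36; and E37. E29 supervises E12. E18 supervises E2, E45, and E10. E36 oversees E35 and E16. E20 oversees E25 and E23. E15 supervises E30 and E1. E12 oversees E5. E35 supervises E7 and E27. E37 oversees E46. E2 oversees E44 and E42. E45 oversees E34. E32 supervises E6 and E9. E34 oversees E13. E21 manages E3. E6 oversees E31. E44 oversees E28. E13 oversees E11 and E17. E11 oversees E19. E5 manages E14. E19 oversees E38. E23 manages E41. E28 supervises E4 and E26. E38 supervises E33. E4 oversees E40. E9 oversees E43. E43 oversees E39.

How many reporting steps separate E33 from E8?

Chain from E33 up to E8: E33 → E38 → E19 → E11 → E13 → E34 → E45 → E18 → E8. That is 8 steps up, so E33 is 8 levels below E8.

8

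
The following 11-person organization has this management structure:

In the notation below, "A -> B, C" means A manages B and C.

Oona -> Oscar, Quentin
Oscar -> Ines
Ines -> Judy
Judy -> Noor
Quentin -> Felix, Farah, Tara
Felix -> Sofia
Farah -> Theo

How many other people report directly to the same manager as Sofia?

0

Sofia reports to Felix, and Felix has no other direct reports. Sofia has 0 peers.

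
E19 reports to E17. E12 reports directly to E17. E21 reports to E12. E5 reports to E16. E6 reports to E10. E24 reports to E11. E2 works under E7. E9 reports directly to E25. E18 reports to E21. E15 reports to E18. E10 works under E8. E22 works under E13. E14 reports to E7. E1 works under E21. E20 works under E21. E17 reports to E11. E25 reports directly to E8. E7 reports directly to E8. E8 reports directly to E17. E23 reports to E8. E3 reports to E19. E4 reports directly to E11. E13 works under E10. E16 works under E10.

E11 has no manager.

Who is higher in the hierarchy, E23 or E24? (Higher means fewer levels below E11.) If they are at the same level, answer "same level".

E24

E23 is 3 levels below E11; E24 is 1. E24 is higher.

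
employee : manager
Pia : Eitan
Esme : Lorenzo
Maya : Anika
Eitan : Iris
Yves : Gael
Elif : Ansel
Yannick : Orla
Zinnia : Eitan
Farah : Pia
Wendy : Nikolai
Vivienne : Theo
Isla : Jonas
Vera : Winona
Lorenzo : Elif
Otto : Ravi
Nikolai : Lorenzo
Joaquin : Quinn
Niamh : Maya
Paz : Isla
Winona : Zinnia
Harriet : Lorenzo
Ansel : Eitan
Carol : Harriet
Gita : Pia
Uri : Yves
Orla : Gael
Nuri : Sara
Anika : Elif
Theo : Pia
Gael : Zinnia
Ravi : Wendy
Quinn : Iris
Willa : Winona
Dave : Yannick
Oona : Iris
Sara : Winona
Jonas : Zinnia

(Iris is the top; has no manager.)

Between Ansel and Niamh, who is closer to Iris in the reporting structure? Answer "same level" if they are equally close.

Ansel is 2 levels below Iris; Niamh is 6. Ansel is higher.

Ansel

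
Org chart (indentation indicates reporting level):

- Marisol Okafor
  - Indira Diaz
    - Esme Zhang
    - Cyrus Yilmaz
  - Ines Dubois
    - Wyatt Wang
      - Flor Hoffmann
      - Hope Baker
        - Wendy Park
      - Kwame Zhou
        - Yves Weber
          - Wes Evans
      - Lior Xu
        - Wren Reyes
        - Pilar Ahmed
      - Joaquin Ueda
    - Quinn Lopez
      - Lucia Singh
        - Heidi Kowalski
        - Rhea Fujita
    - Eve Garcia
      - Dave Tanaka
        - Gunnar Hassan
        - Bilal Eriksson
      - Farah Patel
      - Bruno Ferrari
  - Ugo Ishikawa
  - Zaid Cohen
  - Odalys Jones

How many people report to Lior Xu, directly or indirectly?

2

Lior Xu directly manages Wren Reyes, Pilar Ahmed. Wren Reyes has no reports. Pilar Ahmed has no reports. So Lior Xu's organization is 2 direct reports plus everyone under them: 1 + 1 = 2.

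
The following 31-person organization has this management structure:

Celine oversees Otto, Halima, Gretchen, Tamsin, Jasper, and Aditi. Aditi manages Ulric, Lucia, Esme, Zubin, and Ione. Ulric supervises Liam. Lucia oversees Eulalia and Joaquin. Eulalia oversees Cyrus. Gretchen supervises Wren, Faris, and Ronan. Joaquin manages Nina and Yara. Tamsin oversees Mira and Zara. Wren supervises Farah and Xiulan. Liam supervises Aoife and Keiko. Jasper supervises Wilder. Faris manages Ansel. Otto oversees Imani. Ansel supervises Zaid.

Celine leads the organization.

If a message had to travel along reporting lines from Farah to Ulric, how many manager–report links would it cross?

Farah is 3 levels below Celine, and Ulric is 2 levels below Celine (their lowest common manager). The shortest path runs up from Farah to Celine and back down to Ulric: 3 + 2 = 5 links.

5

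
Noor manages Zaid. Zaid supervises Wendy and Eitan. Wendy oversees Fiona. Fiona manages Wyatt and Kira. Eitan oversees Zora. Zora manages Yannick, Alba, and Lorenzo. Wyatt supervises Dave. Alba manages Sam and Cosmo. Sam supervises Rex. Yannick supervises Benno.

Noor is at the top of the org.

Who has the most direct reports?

Direct-report counts: Noor has 1; Zaid has 2; Eitan has 1; Zora has 3; Yannick has 1; Alba has 2; Sam has 1; Wendy has 1; Fiona has 2; Wyatt has 1. The largest is 3, held by Zora.

Zora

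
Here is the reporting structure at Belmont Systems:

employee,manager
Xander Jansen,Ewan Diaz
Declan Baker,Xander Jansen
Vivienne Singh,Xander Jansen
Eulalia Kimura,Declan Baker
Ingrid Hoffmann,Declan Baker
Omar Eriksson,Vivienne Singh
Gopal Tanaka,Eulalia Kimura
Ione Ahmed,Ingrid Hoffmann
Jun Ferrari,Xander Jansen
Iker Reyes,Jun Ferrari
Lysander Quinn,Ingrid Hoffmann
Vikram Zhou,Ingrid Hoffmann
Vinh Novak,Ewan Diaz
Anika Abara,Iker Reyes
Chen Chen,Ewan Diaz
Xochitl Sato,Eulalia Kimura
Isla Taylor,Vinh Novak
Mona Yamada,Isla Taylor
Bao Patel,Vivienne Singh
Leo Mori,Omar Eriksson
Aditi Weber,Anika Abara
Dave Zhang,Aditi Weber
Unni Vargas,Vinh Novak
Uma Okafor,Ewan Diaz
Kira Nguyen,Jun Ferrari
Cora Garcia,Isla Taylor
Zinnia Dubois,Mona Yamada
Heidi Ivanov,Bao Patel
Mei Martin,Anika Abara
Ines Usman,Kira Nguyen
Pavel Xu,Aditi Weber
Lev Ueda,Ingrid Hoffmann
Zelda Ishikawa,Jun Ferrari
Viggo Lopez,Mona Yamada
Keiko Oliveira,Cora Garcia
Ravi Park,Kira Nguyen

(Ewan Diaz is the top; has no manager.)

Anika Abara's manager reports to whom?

Anika Abara reports to Iker Reyes, and Iker Reyes reports to Jun Ferrari. So Anika Abara's skip-level manager is Jun Ferrari.

Jun Ferrari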